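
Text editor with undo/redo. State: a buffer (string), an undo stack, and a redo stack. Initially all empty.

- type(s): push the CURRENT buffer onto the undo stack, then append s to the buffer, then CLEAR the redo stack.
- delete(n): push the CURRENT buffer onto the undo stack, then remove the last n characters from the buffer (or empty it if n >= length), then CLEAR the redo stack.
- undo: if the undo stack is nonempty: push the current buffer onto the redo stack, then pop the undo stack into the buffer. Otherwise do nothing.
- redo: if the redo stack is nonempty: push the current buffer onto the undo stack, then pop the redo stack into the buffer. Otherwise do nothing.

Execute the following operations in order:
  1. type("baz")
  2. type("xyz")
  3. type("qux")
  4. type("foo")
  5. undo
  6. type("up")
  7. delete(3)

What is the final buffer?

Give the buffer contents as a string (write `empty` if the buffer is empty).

After op 1 (type): buf='baz' undo_depth=1 redo_depth=0
After op 2 (type): buf='bazxyz' undo_depth=2 redo_depth=0
After op 3 (type): buf='bazxyzqux' undo_depth=3 redo_depth=0
After op 4 (type): buf='bazxyzquxfoo' undo_depth=4 redo_depth=0
After op 5 (undo): buf='bazxyzqux' undo_depth=3 redo_depth=1
After op 6 (type): buf='bazxyzquxup' undo_depth=4 redo_depth=0
After op 7 (delete): buf='bazxyzqu' undo_depth=5 redo_depth=0

Answer: bazxyzqu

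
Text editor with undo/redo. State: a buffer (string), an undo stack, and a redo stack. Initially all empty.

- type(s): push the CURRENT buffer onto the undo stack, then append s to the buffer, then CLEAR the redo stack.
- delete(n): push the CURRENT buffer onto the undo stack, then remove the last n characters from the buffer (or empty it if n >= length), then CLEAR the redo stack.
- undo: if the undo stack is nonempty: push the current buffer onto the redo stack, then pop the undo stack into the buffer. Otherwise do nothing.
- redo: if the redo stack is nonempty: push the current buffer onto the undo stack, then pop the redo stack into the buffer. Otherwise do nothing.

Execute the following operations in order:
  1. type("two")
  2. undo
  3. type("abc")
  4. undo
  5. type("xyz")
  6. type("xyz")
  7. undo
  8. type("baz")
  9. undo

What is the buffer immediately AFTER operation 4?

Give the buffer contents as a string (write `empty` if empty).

After op 1 (type): buf='two' undo_depth=1 redo_depth=0
After op 2 (undo): buf='(empty)' undo_depth=0 redo_depth=1
After op 3 (type): buf='abc' undo_depth=1 redo_depth=0
After op 4 (undo): buf='(empty)' undo_depth=0 redo_depth=1

Answer: empty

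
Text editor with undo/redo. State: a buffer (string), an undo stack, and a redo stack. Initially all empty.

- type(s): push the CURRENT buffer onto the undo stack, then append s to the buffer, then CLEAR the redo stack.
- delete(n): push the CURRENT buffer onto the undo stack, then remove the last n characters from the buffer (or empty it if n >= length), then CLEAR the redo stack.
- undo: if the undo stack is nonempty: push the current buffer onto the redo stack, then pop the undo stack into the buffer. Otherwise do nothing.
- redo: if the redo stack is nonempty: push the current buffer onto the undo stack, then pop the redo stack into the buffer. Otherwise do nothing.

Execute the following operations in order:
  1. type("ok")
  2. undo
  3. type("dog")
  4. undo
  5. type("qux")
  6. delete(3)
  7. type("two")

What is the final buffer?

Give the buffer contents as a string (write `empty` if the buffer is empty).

After op 1 (type): buf='ok' undo_depth=1 redo_depth=0
After op 2 (undo): buf='(empty)' undo_depth=0 redo_depth=1
After op 3 (type): buf='dog' undo_depth=1 redo_depth=0
After op 4 (undo): buf='(empty)' undo_depth=0 redo_depth=1
After op 5 (type): buf='qux' undo_depth=1 redo_depth=0
After op 6 (delete): buf='(empty)' undo_depth=2 redo_depth=0
After op 7 (type): buf='two' undo_depth=3 redo_depth=0

Answer: two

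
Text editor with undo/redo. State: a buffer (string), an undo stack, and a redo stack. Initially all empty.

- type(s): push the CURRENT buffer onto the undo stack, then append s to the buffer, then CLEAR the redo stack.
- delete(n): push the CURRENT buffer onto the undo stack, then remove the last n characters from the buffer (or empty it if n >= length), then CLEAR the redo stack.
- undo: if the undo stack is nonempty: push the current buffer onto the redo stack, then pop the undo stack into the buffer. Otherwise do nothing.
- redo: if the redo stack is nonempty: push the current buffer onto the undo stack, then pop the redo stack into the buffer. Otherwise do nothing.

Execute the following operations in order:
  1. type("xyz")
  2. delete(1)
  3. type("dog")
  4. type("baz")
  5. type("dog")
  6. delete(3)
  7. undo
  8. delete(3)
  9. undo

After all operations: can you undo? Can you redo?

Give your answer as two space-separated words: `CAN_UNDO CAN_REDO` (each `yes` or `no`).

Answer: yes yes

Derivation:
After op 1 (type): buf='xyz' undo_depth=1 redo_depth=0
After op 2 (delete): buf='xy' undo_depth=2 redo_depth=0
After op 3 (type): buf='xydog' undo_depth=3 redo_depth=0
After op 4 (type): buf='xydogbaz' undo_depth=4 redo_depth=0
After op 5 (type): buf='xydogbazdog' undo_depth=5 redo_depth=0
After op 6 (delete): buf='xydogbaz' undo_depth=6 redo_depth=0
After op 7 (undo): buf='xydogbazdog' undo_depth=5 redo_depth=1
After op 8 (delete): buf='xydogbaz' undo_depth=6 redo_depth=0
After op 9 (undo): buf='xydogbazdog' undo_depth=5 redo_depth=1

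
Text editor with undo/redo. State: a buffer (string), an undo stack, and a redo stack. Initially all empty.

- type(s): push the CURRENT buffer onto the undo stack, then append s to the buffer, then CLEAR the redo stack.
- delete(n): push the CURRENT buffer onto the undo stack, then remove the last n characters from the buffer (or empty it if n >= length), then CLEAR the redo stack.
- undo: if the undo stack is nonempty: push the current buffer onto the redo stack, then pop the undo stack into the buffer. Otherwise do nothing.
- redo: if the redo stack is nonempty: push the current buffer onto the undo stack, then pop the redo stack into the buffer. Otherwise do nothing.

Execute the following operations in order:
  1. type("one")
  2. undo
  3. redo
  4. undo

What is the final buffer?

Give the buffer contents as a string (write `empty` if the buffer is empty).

After op 1 (type): buf='one' undo_depth=1 redo_depth=0
After op 2 (undo): buf='(empty)' undo_depth=0 redo_depth=1
After op 3 (redo): buf='one' undo_depth=1 redo_depth=0
After op 4 (undo): buf='(empty)' undo_depth=0 redo_depth=1

Answer: empty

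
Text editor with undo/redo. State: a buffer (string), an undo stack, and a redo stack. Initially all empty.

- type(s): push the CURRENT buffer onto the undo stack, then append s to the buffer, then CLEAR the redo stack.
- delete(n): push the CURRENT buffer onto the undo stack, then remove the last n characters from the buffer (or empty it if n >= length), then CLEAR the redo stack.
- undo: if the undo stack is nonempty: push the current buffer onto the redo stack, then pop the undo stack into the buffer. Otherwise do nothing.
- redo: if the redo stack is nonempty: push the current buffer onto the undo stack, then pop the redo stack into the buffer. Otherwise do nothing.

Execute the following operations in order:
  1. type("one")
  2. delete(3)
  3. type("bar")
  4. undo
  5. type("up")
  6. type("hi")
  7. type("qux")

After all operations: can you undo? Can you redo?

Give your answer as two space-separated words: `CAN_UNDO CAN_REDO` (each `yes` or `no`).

After op 1 (type): buf='one' undo_depth=1 redo_depth=0
After op 2 (delete): buf='(empty)' undo_depth=2 redo_depth=0
After op 3 (type): buf='bar' undo_depth=3 redo_depth=0
After op 4 (undo): buf='(empty)' undo_depth=2 redo_depth=1
After op 5 (type): buf='up' undo_depth=3 redo_depth=0
After op 6 (type): buf='uphi' undo_depth=4 redo_depth=0
After op 7 (type): buf='uphiqux' undo_depth=5 redo_depth=0

Answer: yes no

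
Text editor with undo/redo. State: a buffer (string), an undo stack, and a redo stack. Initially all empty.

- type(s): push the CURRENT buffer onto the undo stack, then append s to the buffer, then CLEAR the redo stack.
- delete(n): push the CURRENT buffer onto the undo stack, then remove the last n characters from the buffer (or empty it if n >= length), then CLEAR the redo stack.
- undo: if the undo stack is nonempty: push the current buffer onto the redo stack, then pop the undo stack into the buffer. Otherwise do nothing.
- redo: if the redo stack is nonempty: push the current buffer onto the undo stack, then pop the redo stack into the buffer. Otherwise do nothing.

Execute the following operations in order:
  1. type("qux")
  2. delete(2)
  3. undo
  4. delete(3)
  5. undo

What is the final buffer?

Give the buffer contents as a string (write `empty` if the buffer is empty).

After op 1 (type): buf='qux' undo_depth=1 redo_depth=0
After op 2 (delete): buf='q' undo_depth=2 redo_depth=0
After op 3 (undo): buf='qux' undo_depth=1 redo_depth=1
After op 4 (delete): buf='(empty)' undo_depth=2 redo_depth=0
After op 5 (undo): buf='qux' undo_depth=1 redo_depth=1

Answer: qux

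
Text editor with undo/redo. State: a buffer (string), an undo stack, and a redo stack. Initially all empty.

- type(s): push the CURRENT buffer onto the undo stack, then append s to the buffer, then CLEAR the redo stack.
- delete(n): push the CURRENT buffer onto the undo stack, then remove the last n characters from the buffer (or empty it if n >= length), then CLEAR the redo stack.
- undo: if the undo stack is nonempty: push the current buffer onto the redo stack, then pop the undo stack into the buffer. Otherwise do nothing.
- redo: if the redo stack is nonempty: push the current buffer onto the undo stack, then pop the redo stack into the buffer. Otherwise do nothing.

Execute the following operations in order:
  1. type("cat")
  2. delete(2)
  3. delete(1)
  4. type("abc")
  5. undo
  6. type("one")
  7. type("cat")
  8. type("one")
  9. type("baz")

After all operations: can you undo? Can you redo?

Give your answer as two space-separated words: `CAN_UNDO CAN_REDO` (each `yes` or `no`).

After op 1 (type): buf='cat' undo_depth=1 redo_depth=0
After op 2 (delete): buf='c' undo_depth=2 redo_depth=0
After op 3 (delete): buf='(empty)' undo_depth=3 redo_depth=0
After op 4 (type): buf='abc' undo_depth=4 redo_depth=0
After op 5 (undo): buf='(empty)' undo_depth=3 redo_depth=1
After op 6 (type): buf='one' undo_depth=4 redo_depth=0
After op 7 (type): buf='onecat' undo_depth=5 redo_depth=0
After op 8 (type): buf='onecatone' undo_depth=6 redo_depth=0
After op 9 (type): buf='onecatonebaz' undo_depth=7 redo_depth=0

Answer: yes no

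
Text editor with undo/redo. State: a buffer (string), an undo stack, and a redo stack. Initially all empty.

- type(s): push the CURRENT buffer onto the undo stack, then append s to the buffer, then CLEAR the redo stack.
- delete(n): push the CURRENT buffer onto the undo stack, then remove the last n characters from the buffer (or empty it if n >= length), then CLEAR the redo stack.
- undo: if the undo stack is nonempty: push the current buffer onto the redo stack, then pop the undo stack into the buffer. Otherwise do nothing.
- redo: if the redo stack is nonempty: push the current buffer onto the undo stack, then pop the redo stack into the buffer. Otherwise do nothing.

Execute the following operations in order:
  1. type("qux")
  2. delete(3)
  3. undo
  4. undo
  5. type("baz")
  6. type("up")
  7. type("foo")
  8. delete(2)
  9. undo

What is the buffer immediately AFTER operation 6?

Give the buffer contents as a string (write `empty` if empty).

After op 1 (type): buf='qux' undo_depth=1 redo_depth=0
After op 2 (delete): buf='(empty)' undo_depth=2 redo_depth=0
After op 3 (undo): buf='qux' undo_depth=1 redo_depth=1
After op 4 (undo): buf='(empty)' undo_depth=0 redo_depth=2
After op 5 (type): buf='baz' undo_depth=1 redo_depth=0
After op 6 (type): buf='bazup' undo_depth=2 redo_depth=0

Answer: bazup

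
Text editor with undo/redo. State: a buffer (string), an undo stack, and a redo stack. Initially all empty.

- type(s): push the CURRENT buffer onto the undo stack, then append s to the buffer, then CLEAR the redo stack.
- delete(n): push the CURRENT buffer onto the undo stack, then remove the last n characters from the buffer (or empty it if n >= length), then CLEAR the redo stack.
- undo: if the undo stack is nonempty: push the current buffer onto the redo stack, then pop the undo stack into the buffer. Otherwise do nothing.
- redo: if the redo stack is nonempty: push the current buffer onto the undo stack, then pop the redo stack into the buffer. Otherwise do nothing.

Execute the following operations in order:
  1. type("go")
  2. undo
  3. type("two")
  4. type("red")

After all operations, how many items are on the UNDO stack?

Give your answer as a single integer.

After op 1 (type): buf='go' undo_depth=1 redo_depth=0
After op 2 (undo): buf='(empty)' undo_depth=0 redo_depth=1
After op 3 (type): buf='two' undo_depth=1 redo_depth=0
After op 4 (type): buf='twored' undo_depth=2 redo_depth=0

Answer: 2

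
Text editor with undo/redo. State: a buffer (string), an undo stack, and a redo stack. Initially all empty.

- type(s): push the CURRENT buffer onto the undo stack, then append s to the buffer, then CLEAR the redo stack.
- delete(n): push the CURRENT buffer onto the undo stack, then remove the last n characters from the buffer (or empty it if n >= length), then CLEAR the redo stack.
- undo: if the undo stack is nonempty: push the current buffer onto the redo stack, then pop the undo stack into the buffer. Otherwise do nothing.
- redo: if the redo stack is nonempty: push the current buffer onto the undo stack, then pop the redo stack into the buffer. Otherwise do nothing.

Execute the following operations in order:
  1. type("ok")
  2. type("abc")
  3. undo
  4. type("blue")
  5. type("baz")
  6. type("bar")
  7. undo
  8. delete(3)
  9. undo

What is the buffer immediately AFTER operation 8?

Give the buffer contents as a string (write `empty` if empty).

After op 1 (type): buf='ok' undo_depth=1 redo_depth=0
After op 2 (type): buf='okabc' undo_depth=2 redo_depth=0
After op 3 (undo): buf='ok' undo_depth=1 redo_depth=1
After op 4 (type): buf='okblue' undo_depth=2 redo_depth=0
After op 5 (type): buf='okbluebaz' undo_depth=3 redo_depth=0
After op 6 (type): buf='okbluebazbar' undo_depth=4 redo_depth=0
After op 7 (undo): buf='okbluebaz' undo_depth=3 redo_depth=1
After op 8 (delete): buf='okblue' undo_depth=4 redo_depth=0

Answer: okblue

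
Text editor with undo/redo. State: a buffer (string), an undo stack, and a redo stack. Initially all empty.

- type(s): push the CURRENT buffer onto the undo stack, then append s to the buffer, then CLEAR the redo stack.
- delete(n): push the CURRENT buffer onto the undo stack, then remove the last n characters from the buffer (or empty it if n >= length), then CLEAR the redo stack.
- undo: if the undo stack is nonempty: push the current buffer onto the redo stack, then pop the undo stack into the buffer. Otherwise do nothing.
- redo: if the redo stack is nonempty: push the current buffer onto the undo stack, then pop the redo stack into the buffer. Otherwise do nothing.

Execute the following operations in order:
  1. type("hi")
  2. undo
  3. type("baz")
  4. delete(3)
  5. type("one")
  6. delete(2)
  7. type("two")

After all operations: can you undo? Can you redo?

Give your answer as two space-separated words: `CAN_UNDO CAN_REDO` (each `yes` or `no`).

After op 1 (type): buf='hi' undo_depth=1 redo_depth=0
After op 2 (undo): buf='(empty)' undo_depth=0 redo_depth=1
After op 3 (type): buf='baz' undo_depth=1 redo_depth=0
After op 4 (delete): buf='(empty)' undo_depth=2 redo_depth=0
After op 5 (type): buf='one' undo_depth=3 redo_depth=0
After op 6 (delete): buf='o' undo_depth=4 redo_depth=0
After op 7 (type): buf='otwo' undo_depth=5 redo_depth=0

Answer: yes no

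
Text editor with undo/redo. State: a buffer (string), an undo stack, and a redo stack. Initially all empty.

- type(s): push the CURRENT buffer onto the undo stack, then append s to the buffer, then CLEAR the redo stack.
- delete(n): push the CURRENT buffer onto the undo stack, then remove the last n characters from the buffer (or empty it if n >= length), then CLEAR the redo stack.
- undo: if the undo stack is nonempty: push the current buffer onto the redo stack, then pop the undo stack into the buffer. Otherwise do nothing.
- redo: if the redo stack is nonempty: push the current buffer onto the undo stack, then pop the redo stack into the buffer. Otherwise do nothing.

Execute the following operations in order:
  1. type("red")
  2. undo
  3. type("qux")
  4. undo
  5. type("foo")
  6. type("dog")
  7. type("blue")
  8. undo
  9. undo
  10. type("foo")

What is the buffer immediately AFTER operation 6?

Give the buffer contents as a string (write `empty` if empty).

Answer: foodog

Derivation:
After op 1 (type): buf='red' undo_depth=1 redo_depth=0
After op 2 (undo): buf='(empty)' undo_depth=0 redo_depth=1
After op 3 (type): buf='qux' undo_depth=1 redo_depth=0
After op 4 (undo): buf='(empty)' undo_depth=0 redo_depth=1
After op 5 (type): buf='foo' undo_depth=1 redo_depth=0
After op 6 (type): buf='foodog' undo_depth=2 redo_depth=0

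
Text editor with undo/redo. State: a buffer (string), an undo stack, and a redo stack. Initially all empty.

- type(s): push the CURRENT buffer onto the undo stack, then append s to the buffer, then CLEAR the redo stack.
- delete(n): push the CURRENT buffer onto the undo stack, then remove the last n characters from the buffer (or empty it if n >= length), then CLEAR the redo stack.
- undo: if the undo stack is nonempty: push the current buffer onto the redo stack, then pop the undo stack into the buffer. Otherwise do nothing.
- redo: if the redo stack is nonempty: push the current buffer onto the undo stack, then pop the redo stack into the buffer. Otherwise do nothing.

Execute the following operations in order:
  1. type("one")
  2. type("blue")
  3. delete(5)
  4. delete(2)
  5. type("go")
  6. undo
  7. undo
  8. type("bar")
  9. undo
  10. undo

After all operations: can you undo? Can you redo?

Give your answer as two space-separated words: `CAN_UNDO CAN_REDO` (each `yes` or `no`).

After op 1 (type): buf='one' undo_depth=1 redo_depth=0
After op 2 (type): buf='oneblue' undo_depth=2 redo_depth=0
After op 3 (delete): buf='on' undo_depth=3 redo_depth=0
After op 4 (delete): buf='(empty)' undo_depth=4 redo_depth=0
After op 5 (type): buf='go' undo_depth=5 redo_depth=0
After op 6 (undo): buf='(empty)' undo_depth=4 redo_depth=1
After op 7 (undo): buf='on' undo_depth=3 redo_depth=2
After op 8 (type): buf='onbar' undo_depth=4 redo_depth=0
After op 9 (undo): buf='on' undo_depth=3 redo_depth=1
After op 10 (undo): buf='oneblue' undo_depth=2 redo_depth=2

Answer: yes yes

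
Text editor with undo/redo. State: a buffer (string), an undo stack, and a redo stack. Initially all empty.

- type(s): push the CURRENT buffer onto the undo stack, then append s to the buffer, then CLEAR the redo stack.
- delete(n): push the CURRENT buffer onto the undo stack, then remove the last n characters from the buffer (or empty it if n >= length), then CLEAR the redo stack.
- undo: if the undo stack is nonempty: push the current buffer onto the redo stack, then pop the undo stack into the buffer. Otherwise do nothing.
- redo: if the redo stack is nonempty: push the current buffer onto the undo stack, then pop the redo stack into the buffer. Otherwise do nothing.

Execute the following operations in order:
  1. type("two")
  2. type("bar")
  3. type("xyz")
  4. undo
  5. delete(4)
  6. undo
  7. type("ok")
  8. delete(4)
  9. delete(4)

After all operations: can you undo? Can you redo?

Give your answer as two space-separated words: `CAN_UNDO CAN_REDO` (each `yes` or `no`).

After op 1 (type): buf='two' undo_depth=1 redo_depth=0
After op 2 (type): buf='twobar' undo_depth=2 redo_depth=0
After op 3 (type): buf='twobarxyz' undo_depth=3 redo_depth=0
After op 4 (undo): buf='twobar' undo_depth=2 redo_depth=1
After op 5 (delete): buf='tw' undo_depth=3 redo_depth=0
After op 6 (undo): buf='twobar' undo_depth=2 redo_depth=1
After op 7 (type): buf='twobarok' undo_depth=3 redo_depth=0
After op 8 (delete): buf='twob' undo_depth=4 redo_depth=0
After op 9 (delete): buf='(empty)' undo_depth=5 redo_depth=0

Answer: yes no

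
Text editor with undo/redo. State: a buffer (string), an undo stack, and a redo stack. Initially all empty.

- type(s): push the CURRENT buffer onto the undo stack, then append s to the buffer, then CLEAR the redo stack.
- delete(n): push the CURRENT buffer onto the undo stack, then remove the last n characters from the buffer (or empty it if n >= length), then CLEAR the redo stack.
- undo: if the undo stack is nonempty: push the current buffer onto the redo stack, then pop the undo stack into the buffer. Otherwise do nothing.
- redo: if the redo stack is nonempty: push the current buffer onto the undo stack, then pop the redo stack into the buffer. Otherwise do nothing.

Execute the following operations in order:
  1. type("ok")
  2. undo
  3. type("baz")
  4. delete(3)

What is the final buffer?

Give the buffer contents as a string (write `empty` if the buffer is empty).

Answer: empty

Derivation:
After op 1 (type): buf='ok' undo_depth=1 redo_depth=0
After op 2 (undo): buf='(empty)' undo_depth=0 redo_depth=1
After op 3 (type): buf='baz' undo_depth=1 redo_depth=0
After op 4 (delete): buf='(empty)' undo_depth=2 redo_depth=0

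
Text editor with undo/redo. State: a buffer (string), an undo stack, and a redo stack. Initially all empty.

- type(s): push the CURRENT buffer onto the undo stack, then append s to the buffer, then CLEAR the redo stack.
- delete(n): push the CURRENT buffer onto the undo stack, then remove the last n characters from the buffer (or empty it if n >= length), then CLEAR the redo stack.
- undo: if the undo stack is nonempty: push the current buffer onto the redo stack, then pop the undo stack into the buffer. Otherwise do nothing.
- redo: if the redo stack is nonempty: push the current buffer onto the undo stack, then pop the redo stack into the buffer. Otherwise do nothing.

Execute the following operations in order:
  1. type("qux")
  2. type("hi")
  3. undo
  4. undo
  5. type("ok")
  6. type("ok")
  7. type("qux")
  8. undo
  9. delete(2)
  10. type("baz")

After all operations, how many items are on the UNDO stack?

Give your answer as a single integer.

After op 1 (type): buf='qux' undo_depth=1 redo_depth=0
After op 2 (type): buf='quxhi' undo_depth=2 redo_depth=0
After op 3 (undo): buf='qux' undo_depth=1 redo_depth=1
After op 4 (undo): buf='(empty)' undo_depth=0 redo_depth=2
After op 5 (type): buf='ok' undo_depth=1 redo_depth=0
After op 6 (type): buf='okok' undo_depth=2 redo_depth=0
After op 7 (type): buf='okokqux' undo_depth=3 redo_depth=0
After op 8 (undo): buf='okok' undo_depth=2 redo_depth=1
After op 9 (delete): buf='ok' undo_depth=3 redo_depth=0
After op 10 (type): buf='okbaz' undo_depth=4 redo_depth=0

Answer: 4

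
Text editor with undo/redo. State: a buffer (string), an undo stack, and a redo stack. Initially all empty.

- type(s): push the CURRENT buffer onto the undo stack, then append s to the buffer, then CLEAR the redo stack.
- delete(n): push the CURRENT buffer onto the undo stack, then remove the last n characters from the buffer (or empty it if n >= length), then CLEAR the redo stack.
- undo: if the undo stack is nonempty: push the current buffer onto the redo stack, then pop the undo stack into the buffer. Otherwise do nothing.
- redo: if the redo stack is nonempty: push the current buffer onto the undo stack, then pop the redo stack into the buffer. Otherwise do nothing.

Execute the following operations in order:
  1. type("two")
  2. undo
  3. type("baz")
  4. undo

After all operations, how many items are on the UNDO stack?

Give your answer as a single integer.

Answer: 0

Derivation:
After op 1 (type): buf='two' undo_depth=1 redo_depth=0
After op 2 (undo): buf='(empty)' undo_depth=0 redo_depth=1
After op 3 (type): buf='baz' undo_depth=1 redo_depth=0
After op 4 (undo): buf='(empty)' undo_depth=0 redo_depth=1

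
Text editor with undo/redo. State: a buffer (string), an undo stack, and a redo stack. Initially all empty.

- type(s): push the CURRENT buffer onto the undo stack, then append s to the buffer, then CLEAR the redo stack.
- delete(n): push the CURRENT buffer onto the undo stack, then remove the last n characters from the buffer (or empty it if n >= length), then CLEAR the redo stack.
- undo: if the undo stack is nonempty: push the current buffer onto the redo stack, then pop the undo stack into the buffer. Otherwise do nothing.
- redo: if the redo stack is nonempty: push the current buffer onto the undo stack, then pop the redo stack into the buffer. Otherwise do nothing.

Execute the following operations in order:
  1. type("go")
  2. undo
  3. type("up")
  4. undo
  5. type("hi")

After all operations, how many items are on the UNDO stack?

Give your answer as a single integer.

Answer: 1

Derivation:
After op 1 (type): buf='go' undo_depth=1 redo_depth=0
After op 2 (undo): buf='(empty)' undo_depth=0 redo_depth=1
After op 3 (type): buf='up' undo_depth=1 redo_depth=0
After op 4 (undo): buf='(empty)' undo_depth=0 redo_depth=1
After op 5 (type): buf='hi' undo_depth=1 redo_depth=0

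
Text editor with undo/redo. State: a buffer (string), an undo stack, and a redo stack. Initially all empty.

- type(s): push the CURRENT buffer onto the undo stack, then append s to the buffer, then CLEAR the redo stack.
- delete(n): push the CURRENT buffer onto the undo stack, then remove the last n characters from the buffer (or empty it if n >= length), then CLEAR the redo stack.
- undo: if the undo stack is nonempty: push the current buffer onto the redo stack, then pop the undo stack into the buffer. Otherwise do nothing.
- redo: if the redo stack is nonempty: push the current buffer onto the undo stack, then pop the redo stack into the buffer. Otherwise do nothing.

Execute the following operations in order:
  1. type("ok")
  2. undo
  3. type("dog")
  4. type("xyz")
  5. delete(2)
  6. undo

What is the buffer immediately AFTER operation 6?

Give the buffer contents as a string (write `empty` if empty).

Answer: dogxyz

Derivation:
After op 1 (type): buf='ok' undo_depth=1 redo_depth=0
After op 2 (undo): buf='(empty)' undo_depth=0 redo_depth=1
After op 3 (type): buf='dog' undo_depth=1 redo_depth=0
After op 4 (type): buf='dogxyz' undo_depth=2 redo_depth=0
After op 5 (delete): buf='dogx' undo_depth=3 redo_depth=0
After op 6 (undo): buf='dogxyz' undo_depth=2 redo_depth=1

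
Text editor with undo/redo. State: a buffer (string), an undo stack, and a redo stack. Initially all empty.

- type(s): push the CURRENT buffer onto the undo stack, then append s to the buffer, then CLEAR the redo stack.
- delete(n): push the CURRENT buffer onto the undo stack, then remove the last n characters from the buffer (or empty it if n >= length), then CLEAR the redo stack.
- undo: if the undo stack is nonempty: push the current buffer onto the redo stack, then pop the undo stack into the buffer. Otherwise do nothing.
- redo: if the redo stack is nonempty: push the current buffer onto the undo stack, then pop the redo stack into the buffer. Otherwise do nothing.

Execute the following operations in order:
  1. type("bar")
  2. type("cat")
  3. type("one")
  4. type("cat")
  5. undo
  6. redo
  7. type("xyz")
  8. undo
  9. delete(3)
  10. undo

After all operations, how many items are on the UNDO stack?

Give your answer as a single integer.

Answer: 4

Derivation:
After op 1 (type): buf='bar' undo_depth=1 redo_depth=0
After op 2 (type): buf='barcat' undo_depth=2 redo_depth=0
After op 3 (type): buf='barcatone' undo_depth=3 redo_depth=0
After op 4 (type): buf='barcatonecat' undo_depth=4 redo_depth=0
After op 5 (undo): buf='barcatone' undo_depth=3 redo_depth=1
After op 6 (redo): buf='barcatonecat' undo_depth=4 redo_depth=0
After op 7 (type): buf='barcatonecatxyz' undo_depth=5 redo_depth=0
After op 8 (undo): buf='barcatonecat' undo_depth=4 redo_depth=1
After op 9 (delete): buf='barcatone' undo_depth=5 redo_depth=0
After op 10 (undo): buf='barcatonecat' undo_depth=4 redo_depth=1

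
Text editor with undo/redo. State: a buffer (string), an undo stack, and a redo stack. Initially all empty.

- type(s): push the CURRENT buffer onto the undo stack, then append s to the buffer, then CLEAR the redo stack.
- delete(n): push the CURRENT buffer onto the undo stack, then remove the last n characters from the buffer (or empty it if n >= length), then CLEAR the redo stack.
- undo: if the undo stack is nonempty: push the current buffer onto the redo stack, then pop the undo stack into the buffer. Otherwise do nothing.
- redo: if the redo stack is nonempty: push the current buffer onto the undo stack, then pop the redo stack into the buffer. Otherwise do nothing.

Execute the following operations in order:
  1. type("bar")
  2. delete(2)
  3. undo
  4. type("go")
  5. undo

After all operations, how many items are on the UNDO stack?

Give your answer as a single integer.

Answer: 1

Derivation:
After op 1 (type): buf='bar' undo_depth=1 redo_depth=0
After op 2 (delete): buf='b' undo_depth=2 redo_depth=0
After op 3 (undo): buf='bar' undo_depth=1 redo_depth=1
After op 4 (type): buf='bargo' undo_depth=2 redo_depth=0
After op 5 (undo): buf='bar' undo_depth=1 redo_depth=1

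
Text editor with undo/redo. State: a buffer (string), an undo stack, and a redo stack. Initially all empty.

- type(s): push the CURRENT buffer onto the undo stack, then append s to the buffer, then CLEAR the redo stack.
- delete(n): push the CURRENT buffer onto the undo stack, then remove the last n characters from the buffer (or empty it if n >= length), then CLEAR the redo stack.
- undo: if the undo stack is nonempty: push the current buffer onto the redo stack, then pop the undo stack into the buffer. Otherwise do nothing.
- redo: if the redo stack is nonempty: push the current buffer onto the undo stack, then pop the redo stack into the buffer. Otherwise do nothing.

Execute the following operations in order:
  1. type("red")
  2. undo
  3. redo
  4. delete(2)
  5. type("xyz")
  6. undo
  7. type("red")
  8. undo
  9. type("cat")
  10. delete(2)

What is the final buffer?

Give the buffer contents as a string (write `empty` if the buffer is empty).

Answer: rc

Derivation:
After op 1 (type): buf='red' undo_depth=1 redo_depth=0
After op 2 (undo): buf='(empty)' undo_depth=0 redo_depth=1
After op 3 (redo): buf='red' undo_depth=1 redo_depth=0
After op 4 (delete): buf='r' undo_depth=2 redo_depth=0
After op 5 (type): buf='rxyz' undo_depth=3 redo_depth=0
After op 6 (undo): buf='r' undo_depth=2 redo_depth=1
After op 7 (type): buf='rred' undo_depth=3 redo_depth=0
After op 8 (undo): buf='r' undo_depth=2 redo_depth=1
After op 9 (type): buf='rcat' undo_depth=3 redo_depth=0
After op 10 (delete): buf='rc' undo_depth=4 redo_depth=0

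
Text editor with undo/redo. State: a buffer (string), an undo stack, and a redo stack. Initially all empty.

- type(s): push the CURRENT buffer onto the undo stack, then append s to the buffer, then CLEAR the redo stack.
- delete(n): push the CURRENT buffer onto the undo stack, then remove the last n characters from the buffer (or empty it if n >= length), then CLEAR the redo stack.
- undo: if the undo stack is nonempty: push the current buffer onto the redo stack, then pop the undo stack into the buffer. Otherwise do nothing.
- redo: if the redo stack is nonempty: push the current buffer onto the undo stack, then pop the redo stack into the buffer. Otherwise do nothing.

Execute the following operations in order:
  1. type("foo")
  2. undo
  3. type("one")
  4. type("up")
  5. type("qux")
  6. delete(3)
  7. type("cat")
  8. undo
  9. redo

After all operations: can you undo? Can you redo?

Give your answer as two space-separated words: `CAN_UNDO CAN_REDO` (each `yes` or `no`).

After op 1 (type): buf='foo' undo_depth=1 redo_depth=0
After op 2 (undo): buf='(empty)' undo_depth=0 redo_depth=1
After op 3 (type): buf='one' undo_depth=1 redo_depth=0
After op 4 (type): buf='oneup' undo_depth=2 redo_depth=0
After op 5 (type): buf='oneupqux' undo_depth=3 redo_depth=0
After op 6 (delete): buf='oneup' undo_depth=4 redo_depth=0
After op 7 (type): buf='oneupcat' undo_depth=5 redo_depth=0
After op 8 (undo): buf='oneup' undo_depth=4 redo_depth=1
After op 9 (redo): buf='oneupcat' undo_depth=5 redo_depth=0

Answer: yes no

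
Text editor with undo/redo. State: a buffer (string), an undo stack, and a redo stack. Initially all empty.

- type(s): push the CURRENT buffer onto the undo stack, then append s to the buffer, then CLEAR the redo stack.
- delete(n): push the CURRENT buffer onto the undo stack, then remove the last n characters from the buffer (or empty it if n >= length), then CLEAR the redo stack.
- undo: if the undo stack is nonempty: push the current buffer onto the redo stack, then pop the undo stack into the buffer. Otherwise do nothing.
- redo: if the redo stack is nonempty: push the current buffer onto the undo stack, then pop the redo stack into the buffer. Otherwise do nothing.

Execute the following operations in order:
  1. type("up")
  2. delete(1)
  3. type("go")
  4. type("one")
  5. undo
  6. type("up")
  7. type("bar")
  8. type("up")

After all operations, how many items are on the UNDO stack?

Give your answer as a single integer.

After op 1 (type): buf='up' undo_depth=1 redo_depth=0
After op 2 (delete): buf='u' undo_depth=2 redo_depth=0
After op 3 (type): buf='ugo' undo_depth=3 redo_depth=0
After op 4 (type): buf='ugoone' undo_depth=4 redo_depth=0
After op 5 (undo): buf='ugo' undo_depth=3 redo_depth=1
After op 6 (type): buf='ugoup' undo_depth=4 redo_depth=0
After op 7 (type): buf='ugoupbar' undo_depth=5 redo_depth=0
After op 8 (type): buf='ugoupbarup' undo_depth=6 redo_depth=0

Answer: 6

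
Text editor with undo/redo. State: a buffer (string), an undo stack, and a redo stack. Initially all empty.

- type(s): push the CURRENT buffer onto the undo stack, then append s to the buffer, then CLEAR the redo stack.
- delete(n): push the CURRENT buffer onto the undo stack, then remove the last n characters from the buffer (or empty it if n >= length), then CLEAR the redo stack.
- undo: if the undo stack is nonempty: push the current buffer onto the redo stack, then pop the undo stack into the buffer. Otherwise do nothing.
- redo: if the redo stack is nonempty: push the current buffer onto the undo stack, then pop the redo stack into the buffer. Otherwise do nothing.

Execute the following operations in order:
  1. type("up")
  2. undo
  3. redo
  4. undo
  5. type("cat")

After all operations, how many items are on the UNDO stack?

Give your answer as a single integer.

Answer: 1

Derivation:
After op 1 (type): buf='up' undo_depth=1 redo_depth=0
After op 2 (undo): buf='(empty)' undo_depth=0 redo_depth=1
After op 3 (redo): buf='up' undo_depth=1 redo_depth=0
After op 4 (undo): buf='(empty)' undo_depth=0 redo_depth=1
After op 5 (type): buf='cat' undo_depth=1 redo_depth=0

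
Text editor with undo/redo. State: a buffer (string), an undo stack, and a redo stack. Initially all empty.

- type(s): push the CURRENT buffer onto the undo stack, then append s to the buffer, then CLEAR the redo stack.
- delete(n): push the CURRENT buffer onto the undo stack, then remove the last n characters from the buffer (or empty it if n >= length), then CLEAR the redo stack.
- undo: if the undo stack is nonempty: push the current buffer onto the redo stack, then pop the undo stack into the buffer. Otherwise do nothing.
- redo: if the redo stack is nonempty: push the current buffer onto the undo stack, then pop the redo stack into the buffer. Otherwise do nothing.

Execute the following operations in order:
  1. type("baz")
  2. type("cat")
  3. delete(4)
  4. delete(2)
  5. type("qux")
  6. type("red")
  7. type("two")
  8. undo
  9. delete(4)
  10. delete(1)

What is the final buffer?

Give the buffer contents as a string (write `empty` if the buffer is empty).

Answer: q

Derivation:
After op 1 (type): buf='baz' undo_depth=1 redo_depth=0
After op 2 (type): buf='bazcat' undo_depth=2 redo_depth=0
After op 3 (delete): buf='ba' undo_depth=3 redo_depth=0
After op 4 (delete): buf='(empty)' undo_depth=4 redo_depth=0
After op 5 (type): buf='qux' undo_depth=5 redo_depth=0
After op 6 (type): buf='quxred' undo_depth=6 redo_depth=0
After op 7 (type): buf='quxredtwo' undo_depth=7 redo_depth=0
After op 8 (undo): buf='quxred' undo_depth=6 redo_depth=1
After op 9 (delete): buf='qu' undo_depth=7 redo_depth=0
After op 10 (delete): buf='q' undo_depth=8 redo_depth=0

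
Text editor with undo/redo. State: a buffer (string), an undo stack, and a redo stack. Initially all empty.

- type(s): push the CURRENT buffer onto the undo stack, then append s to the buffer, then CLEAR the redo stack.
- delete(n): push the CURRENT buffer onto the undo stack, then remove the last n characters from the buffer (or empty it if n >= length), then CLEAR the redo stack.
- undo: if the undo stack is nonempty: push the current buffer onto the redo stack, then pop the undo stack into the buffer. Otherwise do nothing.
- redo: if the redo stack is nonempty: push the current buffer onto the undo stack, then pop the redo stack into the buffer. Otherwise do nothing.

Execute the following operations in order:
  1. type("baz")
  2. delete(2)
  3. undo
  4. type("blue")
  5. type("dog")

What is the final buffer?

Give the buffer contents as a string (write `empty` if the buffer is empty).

After op 1 (type): buf='baz' undo_depth=1 redo_depth=0
After op 2 (delete): buf='b' undo_depth=2 redo_depth=0
After op 3 (undo): buf='baz' undo_depth=1 redo_depth=1
After op 4 (type): buf='bazblue' undo_depth=2 redo_depth=0
After op 5 (type): buf='bazbluedog' undo_depth=3 redo_depth=0

Answer: bazbluedog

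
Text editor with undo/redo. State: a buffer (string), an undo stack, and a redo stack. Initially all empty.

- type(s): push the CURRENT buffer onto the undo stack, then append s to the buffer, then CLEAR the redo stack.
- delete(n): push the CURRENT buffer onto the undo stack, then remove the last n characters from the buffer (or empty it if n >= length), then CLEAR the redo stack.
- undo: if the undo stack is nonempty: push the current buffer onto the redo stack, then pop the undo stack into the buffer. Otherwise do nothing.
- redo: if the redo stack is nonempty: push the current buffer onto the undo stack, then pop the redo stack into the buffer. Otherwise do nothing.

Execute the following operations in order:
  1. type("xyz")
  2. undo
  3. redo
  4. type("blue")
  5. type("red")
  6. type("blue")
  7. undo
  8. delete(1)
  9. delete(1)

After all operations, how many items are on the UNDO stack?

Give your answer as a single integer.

After op 1 (type): buf='xyz' undo_depth=1 redo_depth=0
After op 2 (undo): buf='(empty)' undo_depth=0 redo_depth=1
After op 3 (redo): buf='xyz' undo_depth=1 redo_depth=0
After op 4 (type): buf='xyzblue' undo_depth=2 redo_depth=0
After op 5 (type): buf='xyzbluered' undo_depth=3 redo_depth=0
After op 6 (type): buf='xyzblueredblue' undo_depth=4 redo_depth=0
After op 7 (undo): buf='xyzbluered' undo_depth=3 redo_depth=1
After op 8 (delete): buf='xyzbluere' undo_depth=4 redo_depth=0
After op 9 (delete): buf='xyzbluer' undo_depth=5 redo_depth=0

Answer: 5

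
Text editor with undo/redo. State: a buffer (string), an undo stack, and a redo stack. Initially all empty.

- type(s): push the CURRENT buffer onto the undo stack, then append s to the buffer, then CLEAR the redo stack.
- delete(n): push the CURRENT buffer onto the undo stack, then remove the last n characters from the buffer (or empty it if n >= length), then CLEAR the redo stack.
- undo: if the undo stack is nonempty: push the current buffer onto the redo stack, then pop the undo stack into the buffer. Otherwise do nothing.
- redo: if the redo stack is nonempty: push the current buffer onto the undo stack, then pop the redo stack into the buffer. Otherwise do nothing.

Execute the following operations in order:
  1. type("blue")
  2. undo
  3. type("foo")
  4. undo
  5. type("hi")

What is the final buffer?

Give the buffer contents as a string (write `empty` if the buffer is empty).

After op 1 (type): buf='blue' undo_depth=1 redo_depth=0
After op 2 (undo): buf='(empty)' undo_depth=0 redo_depth=1
After op 3 (type): buf='foo' undo_depth=1 redo_depth=0
After op 4 (undo): buf='(empty)' undo_depth=0 redo_depth=1
After op 5 (type): buf='hi' undo_depth=1 redo_depth=0

Answer: hi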